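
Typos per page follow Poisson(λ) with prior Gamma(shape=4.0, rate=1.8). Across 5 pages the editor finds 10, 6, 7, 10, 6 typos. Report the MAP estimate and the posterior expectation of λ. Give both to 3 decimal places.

Σ counts = 39. Posterior: Gamma(shape = 4.0+39 = 43.0, rate = 1.8+5 = 6.8).
Mode = (α−1)/β = 42.0/6.8 = 6.176.
Mean = α/β = 43.0/6.8 = 6.324.

MAP: 6.176. Posterior mean: 6.324.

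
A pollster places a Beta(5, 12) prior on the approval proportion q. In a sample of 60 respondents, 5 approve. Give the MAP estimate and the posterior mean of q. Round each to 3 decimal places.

Posterior: Beta(5+5, 12+55) = Beta(10, 67).
Mode = (10−1)/(10+67−2) = 9/75 = 0.120.
Mean = 10/(10+67) = 10/77 = 0.130.
The posterior is right-skewed, so the mean exceeds the mode.

MAP estimate = 0.120, posterior mean = 0.130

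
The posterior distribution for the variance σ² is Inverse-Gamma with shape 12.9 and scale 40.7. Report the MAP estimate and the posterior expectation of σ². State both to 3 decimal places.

MAP = 2.928, posterior mean = 3.420

Mode = β/(α+1) = 40.7/13.9 = 2.928.
Mean = β/(α−1) = 40.7/11.9 = 3.420.
The posterior is right-skewed, so the mean exceeds the mode.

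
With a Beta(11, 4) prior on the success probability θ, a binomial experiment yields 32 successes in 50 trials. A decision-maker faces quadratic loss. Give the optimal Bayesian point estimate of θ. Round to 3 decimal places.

Posterior: Beta(11+32, 4+18) = Beta(43, 22).
Mode = (43−1)/(43+22−2) = 42/63 = 0.667.
Mean = 43/(43+22) = 43/65 = 0.662.
Quadratic loss ⇒ the optimal estimator is the posterior mean.

0.662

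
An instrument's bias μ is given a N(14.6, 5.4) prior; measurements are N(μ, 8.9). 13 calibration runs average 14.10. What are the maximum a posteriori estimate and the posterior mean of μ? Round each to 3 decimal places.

maximum a posteriori estimate = 14.156, posterior mean = 14.156

Posterior for μ is Normal. Precision-weighted mean: (1/5.4·14.6 + 13/8.9·14.10) / (1/5.4 + 13/8.9) = 14.156.
A Normal posterior is symmetric, so mode = mean.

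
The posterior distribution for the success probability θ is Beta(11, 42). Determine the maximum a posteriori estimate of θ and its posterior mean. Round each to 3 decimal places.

Mode = (11−1)/(11+42−2) = 10/51 = 0.196.
Mean = 11/(11+42) = 11/53 = 0.208.

maximum a posteriori estimate = 0.196, posterior mean = 0.208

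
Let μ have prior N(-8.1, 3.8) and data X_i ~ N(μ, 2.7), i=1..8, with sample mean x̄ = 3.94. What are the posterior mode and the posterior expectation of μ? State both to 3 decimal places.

Posterior for μ is Normal. Precision-weighted mean: (1/3.8·-8.1 + 8/2.7·3.94) / (1/3.8 + 8/2.7) = 2.958.
A Normal posterior is symmetric, so mode = mean.

MAP = 2.958; posterior mean = 2.958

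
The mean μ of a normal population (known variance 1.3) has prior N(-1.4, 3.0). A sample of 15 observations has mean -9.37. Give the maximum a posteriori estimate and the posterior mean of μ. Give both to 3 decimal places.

MAP = -9.146; posterior mean = -9.146

Posterior for μ is Normal. Precision-weighted mean: (1/3.0·-1.4 + 15/1.3·-9.37) / (1/3.0 + 15/1.3) = -9.146.
A Normal posterior is symmetric, so mode = mean.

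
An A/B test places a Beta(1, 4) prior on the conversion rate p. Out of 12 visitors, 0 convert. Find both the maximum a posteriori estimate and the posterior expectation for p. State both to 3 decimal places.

maximum a posteriori estimate = 0.000, posterior expectation = 0.059

Posterior: Beta(1+0, 4+12) = Beta(1, 16).
Since α = 1 ≤ 1 and β > 1, the Beta density is monotone decreasing on [0,1]; the mode is at 0.
Mean = 1/(1+16) = 0.059.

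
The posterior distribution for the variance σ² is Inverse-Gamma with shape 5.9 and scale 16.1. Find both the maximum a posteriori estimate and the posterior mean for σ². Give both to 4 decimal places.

Mode = β/(α+1) = 16.1/6.9 = 2.3333.
Mean = β/(α−1) = 16.1/4.9 = 3.2857.

MAP: 2.3333. Posterior mean: 3.2857.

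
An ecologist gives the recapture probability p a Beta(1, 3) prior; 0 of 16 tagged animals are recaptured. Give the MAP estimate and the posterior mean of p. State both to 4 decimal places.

Posterior: Beta(1+0, 3+16) = Beta(1, 19).
Since α = 1 ≤ 1 and β > 1, the Beta density is monotone decreasing on [0,1]; the mode is at 0.
Mean = 1/(1+19) = 0.0500.
The posterior is right-skewed, so the mean exceeds the mode.

MAP: 0.0000. Posterior mean: 0.0500.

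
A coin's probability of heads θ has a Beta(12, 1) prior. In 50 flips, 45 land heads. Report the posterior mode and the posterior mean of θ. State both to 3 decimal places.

Posterior: Beta(12+45, 1+5) = Beta(57, 6).
Mode = (57−1)/(57+6−2) = 56/61 = 0.918.
Mean = 57/(57+6) = 57/63 = 0.905.

MAP = 0.918, posterior mean = 0.905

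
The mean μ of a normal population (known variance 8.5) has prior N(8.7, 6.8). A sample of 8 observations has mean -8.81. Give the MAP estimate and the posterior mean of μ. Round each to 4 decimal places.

μ_MAP = -6.4438, E[μ|data] = -6.4438

Posterior for μ is Normal. Precision-weighted mean: (1/6.8·8.7 + 8/8.5·-8.81) / (1/6.8 + 8/8.5) = -6.4438.
A Normal posterior is symmetric, so mode = mean.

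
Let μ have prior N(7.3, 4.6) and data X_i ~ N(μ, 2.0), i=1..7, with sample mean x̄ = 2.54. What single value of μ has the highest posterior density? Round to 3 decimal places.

2.818

Posterior for μ is Normal. Precision-weighted mean: (1/4.6·7.3 + 7/2.0·2.54) / (1/4.6 + 7/2.0) = 2.818.
A Normal posterior is symmetric, so mode = mean.
This is the posterior mode — the MAP estimate.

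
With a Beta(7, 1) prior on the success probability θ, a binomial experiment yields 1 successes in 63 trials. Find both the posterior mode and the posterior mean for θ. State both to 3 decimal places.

Posterior: Beta(7+1, 1+62) = Beta(8, 63).
Mode = (8−1)/(8+63−2) = 7/69 = 0.101.
Mean = 8/(8+63) = 8/71 = 0.113.
Right-skewed posterior ⇒ mode < mean.

MAP = 0.101, posterior mean = 0.113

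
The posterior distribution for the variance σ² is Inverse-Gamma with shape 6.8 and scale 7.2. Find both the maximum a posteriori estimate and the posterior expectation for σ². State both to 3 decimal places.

Mode = β/(α+1) = 7.2/7.8 = 0.923.
Mean = β/(α−1) = 7.2/5.8 = 1.241.
The posterior is right-skewed, so the mean exceeds the mode.

MAP = 0.923, posterior mean = 1.241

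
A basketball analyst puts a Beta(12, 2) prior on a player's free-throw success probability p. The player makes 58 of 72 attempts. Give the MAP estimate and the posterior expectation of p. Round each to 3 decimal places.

Posterior: Beta(12+58, 2+14) = Beta(70, 16).
Mode = (70−1)/(70+16−2) = 69/84 = 0.821.
Mean = 70/(70+16) = 70/86 = 0.814.

MAP estimate = 0.821, posterior expectation = 0.814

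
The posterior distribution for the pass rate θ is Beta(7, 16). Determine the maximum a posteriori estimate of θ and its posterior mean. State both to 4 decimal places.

θ_MAP = 0.2857, E[θ|data] = 0.3043

Mode = (7−1)/(7+16−2) = 6/21 = 0.2857.
Mean = 7/(7+16) = 7/23 = 0.3043.
The mean is pulled above the mode by the posterior's right skew.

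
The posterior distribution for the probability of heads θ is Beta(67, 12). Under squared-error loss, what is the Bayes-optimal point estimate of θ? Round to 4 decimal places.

0.8481

Mode = (67−1)/(67+12−2) = 66/77 = 0.8571.
Mean = 67/(67+12) = 67/79 = 0.8481.
Squared-error loss ⇒ the optimal estimator is the posterior mean.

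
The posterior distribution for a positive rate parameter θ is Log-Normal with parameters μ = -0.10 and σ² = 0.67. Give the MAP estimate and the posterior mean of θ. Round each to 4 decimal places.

Mode = exp(μ − σ²) = exp(-0.77) = 0.4630.
Mean = exp(μ + σ²/2) = exp(0.235) = 1.2649.
The mean is pulled above the mode by the posterior's right skew.

MAP estimate = 0.4630, posterior mean = 1.2649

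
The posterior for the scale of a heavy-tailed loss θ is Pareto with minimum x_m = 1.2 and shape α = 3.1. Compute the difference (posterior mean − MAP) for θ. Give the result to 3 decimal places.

0.571

The Pareto density is strictly decreasing on [x_m, ∞), so the mode is x_m = 1.200.
Mean = α·x_m/(α−1) = 3.1·1.2/2.1 = 1.771.
Difference = 1.771 − 1.200 = 0.571.
Right-skewed posterior ⇒ mode < mean.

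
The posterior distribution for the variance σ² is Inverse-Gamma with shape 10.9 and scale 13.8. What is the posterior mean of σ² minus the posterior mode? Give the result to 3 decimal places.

0.234

Mode = β/(α+1) = 13.8/11.9 = 1.160.
Mean = β/(α−1) = 13.8/9.9 = 1.394.
Difference = 1.394 − 1.160 = 0.234.
Right-skewed posterior ⇒ mode < mean.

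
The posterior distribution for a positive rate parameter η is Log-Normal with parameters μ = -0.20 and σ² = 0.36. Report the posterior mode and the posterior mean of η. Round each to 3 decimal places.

posterior mode = 0.571, posterior mean = 0.980

Mode = exp(μ − σ²) = exp(-0.56) = 0.571.
Mean = exp(μ + σ²/2) = exp(-0.020) = 0.980.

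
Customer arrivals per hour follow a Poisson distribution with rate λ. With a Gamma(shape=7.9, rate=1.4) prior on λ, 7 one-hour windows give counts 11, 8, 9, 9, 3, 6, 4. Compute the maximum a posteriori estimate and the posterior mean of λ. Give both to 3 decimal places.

Σ counts = 50. Posterior: Gamma(shape = 7.9+50 = 57.9, rate = 1.4+7 = 8.4).
Mode = (α−1)/β = 56.9/8.4 = 6.774.
Mean = α/β = 57.9/8.4 = 6.893.

maximum a posteriori estimate = 6.774, posterior mean = 6.893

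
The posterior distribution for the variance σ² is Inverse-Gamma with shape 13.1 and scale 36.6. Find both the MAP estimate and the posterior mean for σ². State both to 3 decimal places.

σ²_MAP = 2.596, E[σ²|data] = 3.025

Mode = β/(α+1) = 36.6/14.1 = 2.596.
Mean = β/(α−1) = 36.6/12.1 = 3.025.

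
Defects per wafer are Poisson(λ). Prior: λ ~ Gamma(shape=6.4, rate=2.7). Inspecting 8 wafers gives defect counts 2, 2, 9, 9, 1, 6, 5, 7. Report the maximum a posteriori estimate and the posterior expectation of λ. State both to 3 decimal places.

Σ counts = 41. Posterior: Gamma(shape = 6.4+41 = 47.4, rate = 2.7+8 = 10.7).
Mode = (α−1)/β = 46.4/10.7 = 4.336.
Mean = α/β = 47.4/10.7 = 4.430.

maximum a posteriori estimate = 4.336, posterior expectation = 4.430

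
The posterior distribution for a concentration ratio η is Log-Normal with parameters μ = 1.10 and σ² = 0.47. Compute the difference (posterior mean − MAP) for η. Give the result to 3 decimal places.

Mode = exp(μ − σ²) = exp(0.63) = 1.878.
Mean = exp(μ + σ²/2) = exp(1.335) = 3.800.
Difference = 3.800 − 1.878 = 1.922.

1.922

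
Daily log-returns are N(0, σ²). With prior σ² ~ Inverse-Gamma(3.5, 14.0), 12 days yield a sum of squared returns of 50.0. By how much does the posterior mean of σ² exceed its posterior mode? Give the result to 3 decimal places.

0.874

Posterior: Inverse-Gamma(shape = 3.5+12/2 = 9.5, scale = 14.0+50.0/2 = 39.0).
Mode = β/(α+1) = 39.0/10.5 = 3.714.
Mean = β/(α−1) = 39.0/8.5 = 4.588.
Difference = 4.588 − 3.714 = 0.874.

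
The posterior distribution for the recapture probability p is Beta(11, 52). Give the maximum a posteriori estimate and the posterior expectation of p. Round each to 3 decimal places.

Mode = (11−1)/(11+52−2) = 10/61 = 0.164.
Mean = 11/(11+52) = 11/63 = 0.175.

MAP = 0.164, posterior mean = 0.175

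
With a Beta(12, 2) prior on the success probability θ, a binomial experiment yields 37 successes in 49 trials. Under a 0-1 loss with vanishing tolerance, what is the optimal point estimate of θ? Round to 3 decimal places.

0.787

Posterior: Beta(12+37, 2+12) = Beta(49, 14).
Mode = (49−1)/(49+14−2) = 48/61 = 0.787.
Mean = 49/(49+14) = 49/63 = 0.778.
This is the posterior mode — the MAP estimate.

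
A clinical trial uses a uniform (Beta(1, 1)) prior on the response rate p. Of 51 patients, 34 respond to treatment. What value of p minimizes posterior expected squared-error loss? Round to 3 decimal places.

0.660

Posterior: Beta(1+34, 1+17) = Beta(35, 18).
Mode = (35−1)/(35+18−2) = 34/51 = 0.667.
Mean = 35/(35+18) = 35/53 = 0.660.
Squared-error loss ⇒ the optimal estimator is the posterior mean.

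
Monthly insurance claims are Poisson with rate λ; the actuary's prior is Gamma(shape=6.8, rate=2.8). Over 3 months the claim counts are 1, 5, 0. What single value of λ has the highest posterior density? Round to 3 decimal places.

2.034

Σ counts = 6. Posterior: Gamma(shape = 6.8+6 = 12.8, rate = 2.8+3 = 5.8).
Mode = (α−1)/β = 11.8/5.8 = 2.034.
Mean = α/β = 12.8/5.8 = 2.207.
This is the posterior mode — the MAP estimate.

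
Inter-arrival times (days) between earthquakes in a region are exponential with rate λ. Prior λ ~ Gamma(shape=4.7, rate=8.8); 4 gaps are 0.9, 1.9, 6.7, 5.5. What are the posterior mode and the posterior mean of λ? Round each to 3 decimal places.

Σ times = 15.0. Posterior: Gamma(shape = 4.7+4 = 8.7, rate = 8.8+15.0 = 23.8).
Mode = (α−1)/β = 7.7/23.8 = 0.324.
Mean = α/β = 8.7/23.8 = 0.366.

MAP = 0.324; posterior mean = 0.366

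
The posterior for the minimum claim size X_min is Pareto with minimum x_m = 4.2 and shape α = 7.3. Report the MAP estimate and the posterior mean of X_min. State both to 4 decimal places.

X_min_MAP = 4.2000, E[X_min|data] = 4.8667

The Pareto density is strictly decreasing on [x_m, ∞), so the mode is x_m = 4.2000.
Mean = α·x_m/(α−1) = 7.3·4.2/6.3 = 4.8667.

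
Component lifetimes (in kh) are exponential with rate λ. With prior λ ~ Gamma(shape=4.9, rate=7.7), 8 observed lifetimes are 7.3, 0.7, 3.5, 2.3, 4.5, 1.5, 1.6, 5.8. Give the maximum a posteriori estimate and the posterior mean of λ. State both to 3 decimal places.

MAP = 0.341, posterior mean = 0.370

Σ times = 27.2. Posterior: Gamma(shape = 4.9+8 = 12.9, rate = 7.7+27.2 = 34.9).
Mode = (α−1)/β = 11.9/34.9 = 0.341.
Mean = α/β = 12.9/34.9 = 0.370.
Right-skewed posterior ⇒ mode < mean.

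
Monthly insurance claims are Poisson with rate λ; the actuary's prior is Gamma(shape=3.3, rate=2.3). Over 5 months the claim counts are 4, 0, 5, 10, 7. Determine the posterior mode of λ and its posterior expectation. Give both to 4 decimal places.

MAP = 3.8767, posterior mean = 4.0137

Σ counts = 26. Posterior: Gamma(shape = 3.3+26 = 29.3, rate = 2.3+5 = 7.3).
Mode = (α−1)/β = 28.3/7.3 = 3.8767.
Mean = α/β = 29.3/7.3 = 4.0137.
Mean > mode: the posterior has a right tail.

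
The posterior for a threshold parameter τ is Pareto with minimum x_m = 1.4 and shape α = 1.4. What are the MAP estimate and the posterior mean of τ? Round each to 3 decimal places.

MAP: 1.400. Posterior mean: 4.900.

The Pareto density is strictly decreasing on [x_m, ∞), so the mode is x_m = 1.400.
Mean = α·x_m/(α−1) = 1.4·1.4/0.4 = 4.900.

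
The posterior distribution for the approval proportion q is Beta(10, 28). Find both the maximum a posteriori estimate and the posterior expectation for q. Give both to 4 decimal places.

MAP: 0.2500. Posterior mean: 0.2632.

Mode = (10−1)/(10+28−2) = 9/36 = 0.2500.
Mean = 10/(10+28) = 10/38 = 0.2632.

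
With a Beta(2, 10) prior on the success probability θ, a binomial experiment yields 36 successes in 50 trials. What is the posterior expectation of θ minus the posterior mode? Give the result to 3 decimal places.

Posterior: Beta(2+36, 10+14) = Beta(38, 24).
Mode = (38−1)/(38+24−2) = 37/60 = 0.617.
Mean = 38/(38+24) = 38/62 = 0.613.
Difference = 0.613 − 0.617 = -0.004.

-0.004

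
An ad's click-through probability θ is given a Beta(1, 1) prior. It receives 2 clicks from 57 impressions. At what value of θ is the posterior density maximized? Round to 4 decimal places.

0.0351

Posterior: Beta(1+2, 1+55) = Beta(3, 56).
Mode = (3−1)/(3+56−2) = 2/57 = 0.0351.
With a flat prior the MAP equals the MLE, 2/57.
Mean = 3/(3+56) = 3/59 = 0.0508.
This is the posterior mode — the MAP estimate.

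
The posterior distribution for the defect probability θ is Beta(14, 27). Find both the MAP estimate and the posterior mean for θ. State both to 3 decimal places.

MAP: 0.333. Posterior mean: 0.341.

Mode = (14−1)/(14+27−2) = 13/39 = 0.333.
Mean = 14/(14+27) = 14/41 = 0.341.
Right-skewed posterior ⇒ mode < mean.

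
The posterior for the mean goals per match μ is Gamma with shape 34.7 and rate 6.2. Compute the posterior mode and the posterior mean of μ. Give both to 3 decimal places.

MAP = 5.435, posterior mean = 5.597

Mode = (α−1)/β = 33.7/6.2 = 5.435.
Mean = α/β = 34.7/6.2 = 5.597.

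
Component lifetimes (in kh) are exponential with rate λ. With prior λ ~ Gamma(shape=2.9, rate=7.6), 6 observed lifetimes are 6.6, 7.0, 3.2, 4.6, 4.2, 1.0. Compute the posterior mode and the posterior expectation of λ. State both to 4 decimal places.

MAP = 0.2310, posterior mean = 0.2602

Σ times = 26.6. Posterior: Gamma(shape = 2.9+6 = 8.9, rate = 7.6+26.6 = 34.2).
Mode = (α−1)/β = 7.9/34.2 = 0.2310.
Mean = α/β = 8.9/34.2 = 0.2602.
Mean > mode: the posterior has a right tail.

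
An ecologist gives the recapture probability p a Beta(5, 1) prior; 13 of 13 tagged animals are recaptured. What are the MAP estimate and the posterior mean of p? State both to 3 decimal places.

MAP: 1.000. Posterior mean: 0.947.

Posterior: Beta(5+13, 1+0) = Beta(18, 1).
Since β = 1 ≤ 1 and α > 1, the Beta density is monotone increasing on [0,1]; the mode is at 1.
Mean = 18/(18+1) = 0.947.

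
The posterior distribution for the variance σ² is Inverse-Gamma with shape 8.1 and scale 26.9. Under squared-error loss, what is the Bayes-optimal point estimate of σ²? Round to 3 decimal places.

Mode = β/(α+1) = 26.9/9.1 = 2.956.
Mean = β/(α−1) = 26.9/7.1 = 3.789.
Squared-error loss ⇒ the optimal estimator is the posterior mean.

3.789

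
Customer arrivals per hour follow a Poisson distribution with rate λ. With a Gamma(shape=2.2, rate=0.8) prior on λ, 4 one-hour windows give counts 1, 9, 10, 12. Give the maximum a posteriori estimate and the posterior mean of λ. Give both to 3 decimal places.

Σ counts = 32. Posterior: Gamma(shape = 2.2+32 = 34.2, rate = 0.8+4 = 4.8).
Mode = (α−1)/β = 33.2/4.8 = 6.917.
Mean = α/β = 34.2/4.8 = 7.125.
The posterior is right-skewed, so the mean exceeds the mode.

maximum a posteriori estimate = 6.917, posterior mean = 7.125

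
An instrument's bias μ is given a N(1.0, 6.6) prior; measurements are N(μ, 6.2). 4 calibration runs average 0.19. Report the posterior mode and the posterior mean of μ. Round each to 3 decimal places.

Posterior for μ is Normal. Precision-weighted mean: (1/6.6·1.0 + 4/6.2·0.19) / (1/6.6 + 4/6.2) = 0.344.
A Normal posterior is symmetric, so mode = mean.

posterior mode = 0.344, posterior mean = 0.344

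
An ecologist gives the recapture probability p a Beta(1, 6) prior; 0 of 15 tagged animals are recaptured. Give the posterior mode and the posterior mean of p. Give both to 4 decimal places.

p_MAP = 0.0000, E[p|data] = 0.0455

Posterior: Beta(1+0, 6+15) = Beta(1, 21).
Since α = 1 ≤ 1 and β > 1, the Beta density is monotone decreasing on [0,1]; the mode is at 0.
Mean = 1/(1+21) = 0.0455.
The mean is pulled above the mode by the posterior's right skew.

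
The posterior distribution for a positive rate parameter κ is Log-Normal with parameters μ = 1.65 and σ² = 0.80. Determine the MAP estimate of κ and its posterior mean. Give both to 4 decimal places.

MAP = 2.3396, posterior mean = 7.7679

Mode = exp(μ − σ²) = exp(0.85) = 2.3396.
Mean = exp(μ + σ²/2) = exp(2.050) = 7.7679.
The mean is pulled above the mode by the posterior's right skew.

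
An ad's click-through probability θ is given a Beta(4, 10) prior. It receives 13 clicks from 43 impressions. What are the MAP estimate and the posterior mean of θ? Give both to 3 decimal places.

Posterior: Beta(4+13, 10+30) = Beta(17, 40).
Mode = (17−1)/(17+40−2) = 16/55 = 0.291.
Mean = 17/(17+40) = 17/57 = 0.298.

MAP estimate = 0.291, posterior mean = 0.298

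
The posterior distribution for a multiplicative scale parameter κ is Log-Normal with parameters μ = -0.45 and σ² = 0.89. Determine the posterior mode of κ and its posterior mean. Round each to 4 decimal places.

Mode = exp(μ − σ²) = exp(-1.34) = 0.2618.
Mean = exp(μ + σ²/2) = exp(-0.005) = 0.9950.

MAP = 0.2618, posterior mean = 0.9950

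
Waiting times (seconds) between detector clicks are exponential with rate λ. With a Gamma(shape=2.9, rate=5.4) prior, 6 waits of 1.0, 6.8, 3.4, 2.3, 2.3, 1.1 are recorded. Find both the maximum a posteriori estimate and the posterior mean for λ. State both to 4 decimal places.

MAP: 0.3543. Posterior mean: 0.3991.

Σ times = 16.9. Posterior: Gamma(shape = 2.9+6 = 8.9, rate = 5.4+16.9 = 22.3).
Mode = (α−1)/β = 7.9/22.3 = 0.3543.
Mean = α/β = 8.9/22.3 = 0.3991.
The posterior is right-skewed, so the mean exceeds the mode.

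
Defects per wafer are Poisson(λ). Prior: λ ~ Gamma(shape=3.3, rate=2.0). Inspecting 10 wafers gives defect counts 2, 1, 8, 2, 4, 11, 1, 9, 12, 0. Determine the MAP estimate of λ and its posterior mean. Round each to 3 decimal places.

Σ counts = 50. Posterior: Gamma(shape = 3.3+50 = 53.3, rate = 2.0+10 = 12.0).
Mode = (α−1)/β = 52.3/12.0 = 4.358.
Mean = α/β = 53.3/12.0 = 4.442.
Mean > mode: the posterior has a right tail.

MAP = 4.358, posterior mean = 4.442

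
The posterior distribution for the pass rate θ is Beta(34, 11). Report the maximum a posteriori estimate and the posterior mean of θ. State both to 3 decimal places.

Mode = (34−1)/(34+11−2) = 33/43 = 0.767.
Mean = 34/(34+11) = 34/45 = 0.756.

maximum a posteriori estimate = 0.767, posterior mean = 0.756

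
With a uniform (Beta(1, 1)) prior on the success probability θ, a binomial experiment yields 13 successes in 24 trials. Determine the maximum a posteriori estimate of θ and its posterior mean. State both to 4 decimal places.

Posterior: Beta(1+13, 1+11) = Beta(14, 12).
Mode = (14−1)/(14+12−2) = 13/24 = 0.5417.
With a flat prior the MAP equals the MLE, 13/24.
Mean = 14/(14+12) = 14/26 = 0.5385.

MAP = 0.5417, posterior mean = 0.5385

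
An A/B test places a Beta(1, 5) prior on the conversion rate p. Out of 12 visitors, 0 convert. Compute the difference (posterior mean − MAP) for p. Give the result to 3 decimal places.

Posterior: Beta(1+0, 5+12) = Beta(1, 17).
Since α = 1 ≤ 1 and β > 1, the Beta density is monotone decreasing on [0,1]; the mode is at 0.
Mean = 1/(1+17) = 0.056.
Difference = 0.056 − 0.000 = 0.056.

0.056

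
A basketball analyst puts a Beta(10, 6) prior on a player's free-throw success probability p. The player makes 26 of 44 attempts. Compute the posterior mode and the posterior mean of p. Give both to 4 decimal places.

MAP = 0.6034, posterior mean = 0.6000

Posterior: Beta(10+26, 6+18) = Beta(36, 24).
Mode = (36−1)/(36+24−2) = 35/58 = 0.6034.
Mean = 36/(36+24) = 36/60 = 0.6000.
The mean is pulled below the mode by the posterior's left skew.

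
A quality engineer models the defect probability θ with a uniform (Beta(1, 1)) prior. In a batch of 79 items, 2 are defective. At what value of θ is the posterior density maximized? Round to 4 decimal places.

0.0253

Posterior: Beta(1+2, 1+77) = Beta(3, 78).
Mode = (3−1)/(3+78−2) = 2/79 = 0.0253.
Mean = 3/(3+78) = 3/81 = 0.0370.
This is the posterior mode — the MAP estimate.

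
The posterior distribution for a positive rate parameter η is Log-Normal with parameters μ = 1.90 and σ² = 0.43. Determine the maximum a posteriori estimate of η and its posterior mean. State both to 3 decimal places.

Mode = exp(μ − σ²) = exp(1.47) = 4.349.
Mean = exp(μ + σ²/2) = exp(2.115) = 8.290.

η_MAP = 4.349, E[η|data] = 8.290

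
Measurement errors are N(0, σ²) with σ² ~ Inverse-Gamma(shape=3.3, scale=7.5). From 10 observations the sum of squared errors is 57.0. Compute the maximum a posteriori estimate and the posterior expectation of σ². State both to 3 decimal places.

Posterior: Inverse-Gamma(shape = 3.3+10/2 = 8.3, scale = 7.5+57.0/2 = 36.0).
Mode = β/(α+1) = 36.0/9.3 = 3.871.
Mean = β/(α−1) = 36.0/7.3 = 4.932.
The posterior is right-skewed, so the mean exceeds the mode.

MAP = 3.871, posterior mean = 4.932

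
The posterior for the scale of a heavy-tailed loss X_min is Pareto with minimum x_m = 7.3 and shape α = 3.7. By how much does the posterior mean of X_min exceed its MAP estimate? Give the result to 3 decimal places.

2.704

The Pareto density is strictly decreasing on [x_m, ∞), so the mode is x_m = 7.300.
Mean = α·x_m/(α−1) = 3.7·7.3/2.7 = 10.004.
Difference = 10.004 − 7.300 = 2.704.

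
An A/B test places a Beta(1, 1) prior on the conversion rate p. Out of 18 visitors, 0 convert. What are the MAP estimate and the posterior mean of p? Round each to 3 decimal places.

Posterior: Beta(1+0, 1+18) = Beta(1, 19).
Since α = 1 ≤ 1 and β > 1, the Beta density is monotone decreasing on [0,1]; the mode is at 0.
Mean = 1/(1+19) = 0.050.

MAP = 0.000; posterior mean = 0.050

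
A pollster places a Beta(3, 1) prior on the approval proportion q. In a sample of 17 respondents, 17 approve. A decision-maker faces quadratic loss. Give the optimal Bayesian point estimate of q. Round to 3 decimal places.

Posterior: Beta(3+17, 1+0) = Beta(20, 1).
Since β = 1 ≤ 1 and α > 1, the Beta density is monotone increasing on [0,1]; the mode is at 1.
Mean = 20/(20+1) = 0.952.
Quadratic loss ⇒ the optimal estimator is the posterior mean.

0.952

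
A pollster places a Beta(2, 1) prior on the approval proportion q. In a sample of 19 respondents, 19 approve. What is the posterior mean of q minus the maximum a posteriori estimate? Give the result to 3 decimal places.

Posterior: Beta(2+19, 1+0) = Beta(21, 1).
Since β = 1 ≤ 1 and α > 1, the Beta density is monotone increasing on [0,1]; the mode is at 1.
Mean = 21/(21+1) = 0.955.
Difference = 0.955 − 1.000 = -0.045.
Mode > mean: the posterior has a left tail.

-0.045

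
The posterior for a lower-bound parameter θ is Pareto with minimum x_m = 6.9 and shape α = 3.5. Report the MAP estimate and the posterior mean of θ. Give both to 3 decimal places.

The Pareto density is strictly decreasing on [x_m, ∞), so the mode is x_m = 6.900.
Mean = α·x_m/(α−1) = 3.5·6.9/2.5 = 9.660.

MAP = 6.900, posterior mean = 9.660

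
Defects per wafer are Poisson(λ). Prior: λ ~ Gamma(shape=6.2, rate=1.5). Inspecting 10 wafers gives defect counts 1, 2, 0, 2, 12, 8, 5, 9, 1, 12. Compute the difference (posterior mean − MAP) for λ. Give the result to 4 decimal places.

Σ counts = 52. Posterior: Gamma(shape = 6.2+52 = 58.2, rate = 1.5+10 = 11.5).
Mode = (α−1)/β = 57.2/11.5 = 4.9739.
Mean = α/β = 58.2/11.5 = 5.0609.
Difference = 5.0609 − 4.9739 = 0.0870.

0.0870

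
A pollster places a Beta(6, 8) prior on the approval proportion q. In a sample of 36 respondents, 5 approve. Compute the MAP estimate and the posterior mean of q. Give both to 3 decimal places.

MAP = 0.208, posterior mean = 0.220

Posterior: Beta(6+5, 8+31) = Beta(11, 39).
Mode = (11−1)/(11+39−2) = 10/48 = 0.208.
Mean = 11/(11+39) = 11/50 = 0.220.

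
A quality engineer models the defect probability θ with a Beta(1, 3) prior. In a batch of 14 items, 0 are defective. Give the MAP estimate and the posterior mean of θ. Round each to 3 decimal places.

MAP = 0.000; posterior mean = 0.056

Posterior: Beta(1+0, 3+14) = Beta(1, 17).
Since α = 1 ≤ 1 and β > 1, the Beta density is monotone decreasing on [0,1]; the mode is at 0.
Mean = 1/(1+17) = 0.056.
The posterior is right-skewed, so the mean exceeds the mode.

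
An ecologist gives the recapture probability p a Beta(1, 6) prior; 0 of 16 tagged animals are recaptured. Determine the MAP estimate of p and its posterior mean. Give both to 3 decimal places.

MAP = 0.000; posterior mean = 0.043

Posterior: Beta(1+0, 6+16) = Beta(1, 22).
Since α = 1 ≤ 1 and β > 1, the Beta density is monotone decreasing on [0,1]; the mode is at 0.
Mean = 1/(1+22) = 0.043.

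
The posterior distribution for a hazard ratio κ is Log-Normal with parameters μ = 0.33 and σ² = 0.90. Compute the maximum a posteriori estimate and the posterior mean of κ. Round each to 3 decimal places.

Mode = exp(μ − σ²) = exp(-0.57) = 0.566.
Mean = exp(μ + σ²/2) = exp(0.780) = 2.181.
The mean is pulled above the mode by the posterior's right skew.

MAP: 0.566. Posterior mean: 2.181.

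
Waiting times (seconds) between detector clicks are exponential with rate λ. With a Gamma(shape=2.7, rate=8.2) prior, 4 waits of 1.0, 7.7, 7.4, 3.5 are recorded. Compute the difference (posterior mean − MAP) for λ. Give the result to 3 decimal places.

Σ times = 19.6. Posterior: Gamma(shape = 2.7+4 = 6.7, rate = 8.2+19.6 = 27.8).
Mode = (α−1)/β = 5.7/27.8 = 0.205.
Mean = α/β = 6.7/27.8 = 0.241.
Difference = 0.241 − 0.205 = 0.036.

0.036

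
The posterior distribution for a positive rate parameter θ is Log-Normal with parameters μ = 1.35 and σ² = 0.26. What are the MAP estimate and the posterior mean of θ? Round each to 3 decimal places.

θ_MAP = 2.974, E[θ|data] = 4.393

Mode = exp(μ − σ²) = exp(1.09) = 2.974.
Mean = exp(μ + σ²/2) = exp(1.480) = 4.393.
Right-skewed posterior ⇒ mode < mean.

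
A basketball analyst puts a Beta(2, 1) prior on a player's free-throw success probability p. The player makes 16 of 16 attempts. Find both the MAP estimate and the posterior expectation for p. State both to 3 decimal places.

MAP = 1.000; posterior mean = 0.947

Posterior: Beta(2+16, 1+0) = Beta(18, 1).
Since β = 1 ≤ 1 and α > 1, the Beta density is monotone increasing on [0,1]; the mode is at 1.
Mean = 18/(18+1) = 0.947.
The posterior is left-skewed, so the mode exceeds the mean.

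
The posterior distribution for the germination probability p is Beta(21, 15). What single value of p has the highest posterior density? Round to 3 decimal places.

Mode = (21−1)/(21+15−2) = 20/34 = 0.588.
Mean = 21/(21+15) = 21/36 = 0.583.
This is the posterior mode — the MAP estimate.

0.588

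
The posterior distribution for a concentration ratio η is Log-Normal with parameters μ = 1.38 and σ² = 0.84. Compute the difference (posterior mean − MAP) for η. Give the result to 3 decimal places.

4.334

Mode = exp(μ − σ²) = exp(0.54) = 1.716.
Mean = exp(μ + σ²/2) = exp(1.800) = 6.050.
Difference = 6.050 − 1.716 = 4.334.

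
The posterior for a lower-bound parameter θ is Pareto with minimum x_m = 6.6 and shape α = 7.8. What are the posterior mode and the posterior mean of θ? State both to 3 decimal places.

The Pareto density is strictly decreasing on [x_m, ∞), so the mode is x_m = 6.600.
Mean = α·x_m/(α−1) = 7.8·6.6/6.8 = 7.571.

MAP = 6.600, posterior mean = 7.571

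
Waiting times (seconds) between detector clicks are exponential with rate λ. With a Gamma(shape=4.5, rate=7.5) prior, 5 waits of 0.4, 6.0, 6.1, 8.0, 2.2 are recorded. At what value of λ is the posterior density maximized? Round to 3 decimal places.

Σ times = 22.7. Posterior: Gamma(shape = 4.5+5 = 9.5, rate = 7.5+22.7 = 30.2).
Mode = (α−1)/β = 8.5/30.2 = 0.281.
Mean = α/β = 9.5/30.2 = 0.315.
This is the posterior mode — the MAP estimate.

0.281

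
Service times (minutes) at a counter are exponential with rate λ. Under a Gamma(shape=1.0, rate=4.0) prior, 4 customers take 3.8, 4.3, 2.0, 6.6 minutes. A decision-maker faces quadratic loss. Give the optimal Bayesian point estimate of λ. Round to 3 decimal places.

0.242

Σ times = 16.7. Posterior: Gamma(shape = 1.0+4 = 5.0, rate = 4.0+16.7 = 20.7).
Mode = (α−1)/β = 4.0/20.7 = 0.193.
Mean = α/β = 5.0/20.7 = 0.242.
Quadratic loss ⇒ the optimal estimator is the posterior mean.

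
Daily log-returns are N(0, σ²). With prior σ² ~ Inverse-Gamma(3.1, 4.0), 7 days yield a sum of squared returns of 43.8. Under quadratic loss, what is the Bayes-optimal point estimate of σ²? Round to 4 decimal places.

4.6250

Posterior: Inverse-Gamma(shape = 3.1+7/2 = 6.6, scale = 4.0+43.8/2 = 25.9).
Mode = β/(α+1) = 25.9/7.6 = 3.4079.
Mean = β/(α−1) = 25.9/5.6 = 4.6250.
Quadratic loss ⇒ the optimal estimator is the posterior mean.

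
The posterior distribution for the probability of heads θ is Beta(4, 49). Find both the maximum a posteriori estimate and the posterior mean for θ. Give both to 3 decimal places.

θ_MAP = 0.059, E[θ|data] = 0.075

Mode = (4−1)/(4+49−2) = 3/51 = 0.059.
Mean = 4/(4+49) = 4/53 = 0.075.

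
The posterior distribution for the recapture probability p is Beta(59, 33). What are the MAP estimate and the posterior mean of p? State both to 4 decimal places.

p_MAP = 0.6444, E[p|data] = 0.6413

Mode = (59−1)/(59+33−2) = 58/90 = 0.6444.
Mean = 59/(59+33) = 59/92 = 0.6413.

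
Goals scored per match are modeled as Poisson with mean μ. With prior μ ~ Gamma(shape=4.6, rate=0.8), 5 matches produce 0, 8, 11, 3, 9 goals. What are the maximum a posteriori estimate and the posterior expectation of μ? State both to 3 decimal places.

MAP = 5.966; posterior mean = 6.138

Σ counts = 31. Posterior: Gamma(shape = 4.6+31 = 35.6, rate = 0.8+5 = 5.8).
Mode = (α−1)/β = 34.6/5.8 = 5.966.
Mean = α/β = 35.6/5.8 = 6.138.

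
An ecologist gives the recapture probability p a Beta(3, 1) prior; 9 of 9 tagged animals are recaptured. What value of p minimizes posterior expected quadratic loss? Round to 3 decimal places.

0.923

Posterior: Beta(3+9, 1+0) = Beta(12, 1).
Since β = 1 ≤ 1 and α > 1, the Beta density is monotone increasing on [0,1]; the mode is at 1.
Mean = 12/(12+1) = 0.923.
Quadratic loss ⇒ the optimal estimator is the posterior mean.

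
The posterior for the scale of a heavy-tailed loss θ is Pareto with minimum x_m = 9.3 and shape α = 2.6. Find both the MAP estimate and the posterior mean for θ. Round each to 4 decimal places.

MAP estimate = 9.3000, posterior mean = 15.1125

The Pareto density is strictly decreasing on [x_m, ∞), so the mode is x_m = 9.3000.
Mean = α·x_m/(α−1) = 2.6·9.3/1.6 = 15.1125.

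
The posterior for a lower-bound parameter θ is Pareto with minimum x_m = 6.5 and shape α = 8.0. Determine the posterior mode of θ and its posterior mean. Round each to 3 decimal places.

MAP: 6.500. Posterior mean: 7.429.

The Pareto density is strictly decreasing on [x_m, ∞), so the mode is x_m = 6.500.
Mean = α·x_m/(α−1) = 8.0·6.5/7.0 = 7.429.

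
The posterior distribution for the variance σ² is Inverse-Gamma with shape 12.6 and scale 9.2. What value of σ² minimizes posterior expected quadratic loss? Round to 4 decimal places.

Mode = β/(α+1) = 9.2/13.6 = 0.6765.
Mean = β/(α−1) = 9.2/11.6 = 0.7931.
Quadratic loss ⇒ the optimal estimator is the posterior mean.

0.7931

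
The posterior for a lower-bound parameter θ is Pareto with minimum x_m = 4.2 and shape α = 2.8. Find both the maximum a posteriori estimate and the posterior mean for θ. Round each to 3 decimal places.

The Pareto density is strictly decreasing on [x_m, ∞), so the mode is x_m = 4.200.
Mean = α·x_m/(α−1) = 2.8·4.2/1.8 = 6.533.

MAP = 4.200, posterior mean = 6.533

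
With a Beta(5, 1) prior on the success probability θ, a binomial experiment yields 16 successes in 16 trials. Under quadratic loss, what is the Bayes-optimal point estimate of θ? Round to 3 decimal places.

Posterior: Beta(5+16, 1+0) = Beta(21, 1).
Since β = 1 ≤ 1 and α > 1, the Beta density is monotone increasing on [0,1]; the mode is at 1.
Mean = 21/(21+1) = 0.955.
Quadratic loss ⇒ the optimal estimator is the posterior mean.

0.955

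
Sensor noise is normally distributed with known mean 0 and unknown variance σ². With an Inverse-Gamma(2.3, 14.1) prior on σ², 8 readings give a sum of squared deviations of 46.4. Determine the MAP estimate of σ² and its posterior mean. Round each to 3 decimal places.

Posterior: Inverse-Gamma(shape = 2.3+8/2 = 6.3, scale = 14.1+46.4/2 = 37.3).
Mode = β/(α+1) = 37.3/7.3 = 5.110.
Mean = β/(α−1) = 37.3/5.3 = 7.038.
Right-skewed posterior ⇒ mode < mean.

MAP = 5.110; posterior mean = 7.038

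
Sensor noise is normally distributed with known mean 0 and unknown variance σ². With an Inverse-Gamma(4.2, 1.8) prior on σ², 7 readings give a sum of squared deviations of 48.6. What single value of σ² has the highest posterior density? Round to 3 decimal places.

3.000

Posterior: Inverse-Gamma(shape = 4.2+7/2 = 7.7, scale = 1.8+48.6/2 = 26.1).
Mode = β/(α+1) = 26.1/8.7 = 3.000.
Mean = β/(α−1) = 26.1/6.7 = 3.896.
This is the posterior mode — the MAP estimate.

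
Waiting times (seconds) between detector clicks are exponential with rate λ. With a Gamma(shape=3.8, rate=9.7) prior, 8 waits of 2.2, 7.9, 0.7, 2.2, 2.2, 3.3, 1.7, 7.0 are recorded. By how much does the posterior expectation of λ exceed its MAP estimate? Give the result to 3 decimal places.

0.027

Σ times = 27.2. Posterior: Gamma(shape = 3.8+8 = 11.8, rate = 9.7+27.2 = 36.9).
Mode = (α−1)/β = 10.8/36.9 = 0.293.
Mean = α/β = 11.8/36.9 = 0.320.
Difference = 0.320 − 0.293 = 0.027.
Mean > mode: the posterior has a right tail.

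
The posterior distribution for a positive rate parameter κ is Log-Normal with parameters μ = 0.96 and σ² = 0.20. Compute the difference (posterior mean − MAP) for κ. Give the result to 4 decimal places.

0.7481

Mode = exp(μ − σ²) = exp(0.76) = 2.1383.
Mean = exp(μ + σ²/2) = exp(1.060) = 2.8864.
Difference = 2.8864 − 2.1383 = 0.7481.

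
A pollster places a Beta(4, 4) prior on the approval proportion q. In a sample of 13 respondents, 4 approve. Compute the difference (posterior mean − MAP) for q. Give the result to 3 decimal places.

Posterior: Beta(4+4, 4+9) = Beta(8, 13).
Mode = (8−1)/(8+13−2) = 7/19 = 0.368.
Mean = 8/(8+13) = 8/21 = 0.381.
Difference = 0.381 − 0.368 = 0.013.

0.013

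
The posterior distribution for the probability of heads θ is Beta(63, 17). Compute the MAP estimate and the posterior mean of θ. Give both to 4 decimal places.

Mode = (63−1)/(63+17−2) = 62/78 = 0.7949.
Mean = 63/(63+17) = 63/80 = 0.7875.

MAP estimate = 0.7949, posterior mean = 0.7875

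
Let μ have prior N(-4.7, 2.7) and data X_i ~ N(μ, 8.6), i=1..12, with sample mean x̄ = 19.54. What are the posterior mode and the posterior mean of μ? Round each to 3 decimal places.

Posterior for μ is Normal. Precision-weighted mean: (1/2.7·-4.7 + 12/8.6·19.54) / (1/2.7 + 12/8.6) = 14.456.
A Normal posterior is symmetric, so mode = mean.

MAP = 14.456, posterior mean = 14.456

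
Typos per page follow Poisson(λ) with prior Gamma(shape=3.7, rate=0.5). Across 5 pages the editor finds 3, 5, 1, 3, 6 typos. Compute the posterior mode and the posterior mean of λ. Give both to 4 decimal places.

posterior mode = 3.7636, posterior mean = 3.9455

Σ counts = 18. Posterior: Gamma(shape = 3.7+18 = 21.7, rate = 0.5+5 = 5.5).
Mode = (α−1)/β = 20.7/5.5 = 3.7636.
Mean = α/β = 21.7/5.5 = 3.9455.
The posterior is right-skewed, so the mean exceeds the mode.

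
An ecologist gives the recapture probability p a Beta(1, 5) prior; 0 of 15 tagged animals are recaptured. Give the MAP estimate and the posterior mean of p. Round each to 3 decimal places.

MAP estimate = 0.000, posterior mean = 0.048

Posterior: Beta(1+0, 5+15) = Beta(1, 20).
Since α = 1 ≤ 1 and β > 1, the Beta density is monotone decreasing on [0,1]; the mode is at 0.
Mean = 1/(1+20) = 0.048.
The posterior is right-skewed, so the mean exceeds the mode.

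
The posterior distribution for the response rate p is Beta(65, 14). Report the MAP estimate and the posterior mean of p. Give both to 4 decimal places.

Mode = (65−1)/(65+14−2) = 64/77 = 0.8312.
Mean = 65/(65+14) = 65/79 = 0.8228.
Mode > mean: the posterior has a left tail.

MAP = 0.8312; posterior mean = 0.8228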